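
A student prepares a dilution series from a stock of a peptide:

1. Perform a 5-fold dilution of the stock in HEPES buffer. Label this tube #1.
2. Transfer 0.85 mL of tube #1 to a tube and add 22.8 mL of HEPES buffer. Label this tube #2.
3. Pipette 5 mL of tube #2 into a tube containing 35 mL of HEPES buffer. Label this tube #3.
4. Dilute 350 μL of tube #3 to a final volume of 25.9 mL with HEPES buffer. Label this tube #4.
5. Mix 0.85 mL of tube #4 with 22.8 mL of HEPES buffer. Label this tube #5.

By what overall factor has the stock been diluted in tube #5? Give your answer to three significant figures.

Step 1: 5-fold → factor 5
Step 2: 0.85 mL + 22.8 mL = 23.65 mL total → factor 23.65/0.85 = 27.824
Step 3: 5 mL + 35 mL = 40 mL total → factor 40/5 = 8
Step 4: 350 μL brought to 25.9 mL → factor 25900/350 = 74
Step 5: 0.85 mL + 22.8 mL = 23.65 mL total → factor 23.65/0.85 = 27.824
Overall dilution factor = 5 × 27.824 × 8 × 74 × 27.824 = 2.2915 × 10^6

2.29 × 10^6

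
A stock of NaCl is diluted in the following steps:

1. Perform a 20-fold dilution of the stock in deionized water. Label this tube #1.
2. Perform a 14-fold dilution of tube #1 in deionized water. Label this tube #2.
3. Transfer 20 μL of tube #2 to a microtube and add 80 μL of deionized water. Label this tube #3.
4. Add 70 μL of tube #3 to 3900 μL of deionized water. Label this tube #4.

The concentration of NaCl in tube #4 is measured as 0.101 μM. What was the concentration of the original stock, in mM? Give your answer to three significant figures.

8.02 mM

Step 1: 20-fold → factor 20
Step 2: 14-fold → factor 14
Step 3: 20 μL + 80 μL = 100 μL total → factor 100/20 = 5
Step 4: 70 μL + 3900 μL = 3970 μL total → factor 3970/70 = 56.714
Overall dilution factor = 20 × 14 × 5 × 56.714 = 79400
Stock = 0.101 μM × 79400 = 8019 μM = 8.02 mM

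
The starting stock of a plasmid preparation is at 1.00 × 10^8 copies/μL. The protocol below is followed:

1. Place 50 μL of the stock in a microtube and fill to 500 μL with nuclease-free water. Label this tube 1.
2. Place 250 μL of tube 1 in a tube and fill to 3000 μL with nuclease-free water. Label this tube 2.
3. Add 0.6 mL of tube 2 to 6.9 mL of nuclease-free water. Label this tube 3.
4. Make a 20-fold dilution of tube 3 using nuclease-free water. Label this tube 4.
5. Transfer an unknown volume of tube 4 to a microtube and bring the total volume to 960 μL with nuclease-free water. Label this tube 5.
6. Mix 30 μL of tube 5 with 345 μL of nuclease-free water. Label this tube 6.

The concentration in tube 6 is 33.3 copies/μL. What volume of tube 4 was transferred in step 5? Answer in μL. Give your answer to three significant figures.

120 μL

Step 1: 50 μL brought to 500 μL → factor 500/50 = 10
Step 2: 250 μL brought to 3000 μL → factor 3000/250 = 12
Step 3: 0.6 mL + 6.9 mL = 7.5 mL total → factor 7.5/0.6 = 12.5
Step 4: 20-fold → factor 20
Step 5: v brought to 960 μL → factor = 960 μL/v
Step 6: 30 μL + 345 μL = 375 μL total → factor 375/30 = 12.5
Product of known-step factors = 3.75 × 10^5
Overall factor = 1.00 × 10^8 copies/μL / (33.3 copies/μL) = 3.003 × 10^6
Step-5 factor = 3.003 × 10^6 / 3.75 × 10^5 = 8.008
v = 960 μL / 8.008 = 120 μL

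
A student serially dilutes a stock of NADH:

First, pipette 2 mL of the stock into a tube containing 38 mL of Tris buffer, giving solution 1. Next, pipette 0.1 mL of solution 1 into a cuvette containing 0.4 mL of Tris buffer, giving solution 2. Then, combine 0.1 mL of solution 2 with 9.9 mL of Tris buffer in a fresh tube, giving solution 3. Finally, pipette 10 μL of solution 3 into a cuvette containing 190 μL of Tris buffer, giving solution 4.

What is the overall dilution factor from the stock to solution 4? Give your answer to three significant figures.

2.00 × 10^5

Step 1: 2 mL + 38 mL = 40 mL total → factor 40/2 = 20
Step 2: 0.1 mL + 0.4 mL = 0.5 mL total → factor 0.5/0.1 = 5
Step 3: 0.1 mL + 9.9 mL = 10 mL total → factor 10/0.1 = 100
Step 4: 10 μL + 190 μL = 200 μL total → factor 200/10 = 20
Overall dilution factor = 20 × 5 × 100 × 20 = 2 × 10^5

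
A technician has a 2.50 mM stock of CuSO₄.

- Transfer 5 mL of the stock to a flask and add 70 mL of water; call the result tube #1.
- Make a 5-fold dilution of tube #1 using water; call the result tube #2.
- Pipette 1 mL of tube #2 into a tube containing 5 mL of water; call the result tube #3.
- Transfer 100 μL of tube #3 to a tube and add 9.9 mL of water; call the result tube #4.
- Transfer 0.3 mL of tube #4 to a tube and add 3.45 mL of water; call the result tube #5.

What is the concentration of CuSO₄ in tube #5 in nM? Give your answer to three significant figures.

Step 1: 5 mL + 70 mL = 75 mL total → factor 75/5 = 15
Step 2: 5-fold → factor 5
Step 3: 1 mL + 5 mL = 6 mL total → factor 6/1 = 6
Step 4: 100 μL + 9.9 mL = 10000 μL total → factor 10000/100 = 100
Step 5: 0.3 mL + 3.45 mL = 3.75 mL total → factor 3.75/0.3 = 12.5
Overall dilution factor = 15 × 5 × 6 × 100 × 12.5 = 5.625 × 10^5
Final = 2.50 mM / 5.625 × 10^5 = 4.444 × 10^-6 mM = 4.44 nM

4.44 nM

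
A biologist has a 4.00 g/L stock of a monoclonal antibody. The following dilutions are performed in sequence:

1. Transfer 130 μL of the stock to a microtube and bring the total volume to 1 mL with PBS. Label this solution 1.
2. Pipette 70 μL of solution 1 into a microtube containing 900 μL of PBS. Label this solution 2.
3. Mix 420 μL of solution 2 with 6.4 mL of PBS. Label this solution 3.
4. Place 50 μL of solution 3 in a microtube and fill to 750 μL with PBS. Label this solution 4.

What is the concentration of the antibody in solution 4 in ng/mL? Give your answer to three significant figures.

154 ng/mL

Step 1: 130 μL brought to 1 mL → factor 1000/130 = 7.6923
Step 2: 70 μL + 900 μL = 970 μL total → factor 970/70 = 13.857
Step 3: 420 μL + 6.4 mL = 6820 μL total → factor 6820/420 = 16.238
Step 4: 50 μL brought to 750 μL → factor 750/50 = 15
Overall dilution factor = 7.6923 × 13.857 × 16.238 × 15 = 25963
Final = 4.00 g/L / 25963 = 0.0001541 g/L = 154 ng/mL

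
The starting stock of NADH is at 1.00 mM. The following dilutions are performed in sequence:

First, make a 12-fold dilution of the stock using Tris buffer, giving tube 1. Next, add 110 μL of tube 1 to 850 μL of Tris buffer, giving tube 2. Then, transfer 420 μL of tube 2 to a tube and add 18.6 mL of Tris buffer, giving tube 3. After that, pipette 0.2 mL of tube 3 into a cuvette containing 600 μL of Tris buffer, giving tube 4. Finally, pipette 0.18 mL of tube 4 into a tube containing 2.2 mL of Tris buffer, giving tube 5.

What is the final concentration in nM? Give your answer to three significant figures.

3.99 nM

Step 1: 12-fold → factor 12
Step 2: 110 μL + 850 μL = 960 μL total → factor 960/110 = 8.7273
Step 3: 420 μL + 18.6 mL = 19020 μL total → factor 19020/420 = 45.286
Step 4: 0.2 mL + 600 μL = 0.8 mL total → factor 0.8/0.2 = 4
Step 5: 0.18 mL + 2.2 mL = 2.38 mL total → factor 2.38/0.18 = 13.222
Overall dilution factor = 12 × 8.7273 × 45.286 × 4 × 13.222 = 2.5083 × 10^5
Final = 1.00 mM / 2.5083 × 10^5 = 3.987 × 10^-6 mM = 3.99 nM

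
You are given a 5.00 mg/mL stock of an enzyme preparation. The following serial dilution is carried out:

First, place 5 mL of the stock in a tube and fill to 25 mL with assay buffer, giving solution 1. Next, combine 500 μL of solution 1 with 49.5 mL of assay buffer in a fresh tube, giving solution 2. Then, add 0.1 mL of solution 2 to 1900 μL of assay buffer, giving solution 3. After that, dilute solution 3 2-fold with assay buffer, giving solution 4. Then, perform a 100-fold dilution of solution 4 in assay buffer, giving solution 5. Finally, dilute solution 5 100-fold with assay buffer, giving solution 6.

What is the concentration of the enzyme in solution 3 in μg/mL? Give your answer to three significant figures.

0.500 μg/mL

Step 1: 5 mL brought to 25 mL → factor 25/5 = 5
Step 2: 500 μL + 49.5 mL = 50000 μL total → factor 50000/500 = 100
Step 3: 0.1 mL + 1900 μL = 2 mL total → factor 2/0.1 = 20
Dilution factor through solution 3 = 5 × 100 × 20 = 10000
[solution 3] = 5.00 mg/mL / 10000 = 0.0005000 mg/mL = 0.500 μg/mL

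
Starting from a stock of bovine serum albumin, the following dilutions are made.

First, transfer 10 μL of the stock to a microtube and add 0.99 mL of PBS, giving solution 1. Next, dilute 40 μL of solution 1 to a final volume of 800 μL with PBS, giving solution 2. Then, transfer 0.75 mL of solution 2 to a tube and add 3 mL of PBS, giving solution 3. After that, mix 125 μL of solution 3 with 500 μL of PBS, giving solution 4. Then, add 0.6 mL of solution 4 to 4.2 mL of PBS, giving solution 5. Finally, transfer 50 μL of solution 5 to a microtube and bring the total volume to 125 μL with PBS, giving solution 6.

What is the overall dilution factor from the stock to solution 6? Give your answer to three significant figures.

1.00 × 10^6

Step 1: 10 μL + 0.99 mL = 1000 μL total → factor 1000/10 = 100
Step 2: 40 μL brought to 800 μL → factor 800/40 = 20
Step 3: 0.75 mL + 3 mL = 3.75 mL total → factor 3.75/0.75 = 5
Step 4: 125 μL + 500 μL = 625 μL total → factor 625/125 = 5
Step 5: 0.6 mL + 4.2 mL = 4.8 mL total → factor 4.8/0.6 = 8
Step 6: 50 μL brought to 125 μL → factor 125/50 = 2.5
Overall dilution factor = 100 × 20 × 5 × 5 × 8 × 2.5 = 1 × 10^6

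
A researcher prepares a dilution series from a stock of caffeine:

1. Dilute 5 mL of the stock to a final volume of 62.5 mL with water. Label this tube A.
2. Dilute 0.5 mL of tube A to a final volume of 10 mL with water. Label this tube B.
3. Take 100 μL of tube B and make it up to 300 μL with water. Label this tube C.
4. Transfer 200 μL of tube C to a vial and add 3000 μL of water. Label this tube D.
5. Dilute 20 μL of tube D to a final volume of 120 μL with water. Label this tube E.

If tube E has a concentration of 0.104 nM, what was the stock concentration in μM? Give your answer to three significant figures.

7.49 μM

Step 1: 5 mL brought to 62.5 mL → factor 62.5/5 = 12.5
Step 2: 0.5 mL brought to 10 mL → factor 10/0.5 = 20
Step 3: 100 μL brought to 300 μL → factor 300/100 = 3
Step 4: 200 μL + 3000 μL = 3200 μL total → factor 3200/200 = 16
Step 5: 20 μL brought to 120 μL → factor 120/20 = 6
Overall dilution factor = 12.5 × 20 × 3 × 16 × 6 = 72000
Stock = 0.104 nM × 72000 = 7488 nM = 7.49 μM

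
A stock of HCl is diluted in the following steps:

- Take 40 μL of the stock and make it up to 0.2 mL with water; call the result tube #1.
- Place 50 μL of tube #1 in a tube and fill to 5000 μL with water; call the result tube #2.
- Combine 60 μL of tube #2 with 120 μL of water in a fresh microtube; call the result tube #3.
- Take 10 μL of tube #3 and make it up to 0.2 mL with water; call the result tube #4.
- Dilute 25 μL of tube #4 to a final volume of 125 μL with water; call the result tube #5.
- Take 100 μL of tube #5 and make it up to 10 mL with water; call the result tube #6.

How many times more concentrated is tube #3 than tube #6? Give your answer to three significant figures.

1.00 × 10^4

Step 1: 40 μL brought to 0.2 mL → factor 200/40 = 5
Step 2: 50 μL brought to 5000 μL → factor 5000/50 = 100
Step 3: 60 μL + 120 μL = 180 μL total → factor 180/60 = 3
Step 4: 10 μL brought to 0.2 mL → factor 200/10 = 20
Step 5: 25 μL brought to 125 μL → factor 125/25 = 5
Step 6: 100 μL brought to 10 mL → factor 10000/100 = 100
Dilution factor to tube #3 = 1500; to tube #6 = 1.5 × 10^7
[tube #3]/[tube #6] = (factor to tube #6)/(factor to tube #3) = 1.5 × 10^7/1500 = 1.00 × 10^4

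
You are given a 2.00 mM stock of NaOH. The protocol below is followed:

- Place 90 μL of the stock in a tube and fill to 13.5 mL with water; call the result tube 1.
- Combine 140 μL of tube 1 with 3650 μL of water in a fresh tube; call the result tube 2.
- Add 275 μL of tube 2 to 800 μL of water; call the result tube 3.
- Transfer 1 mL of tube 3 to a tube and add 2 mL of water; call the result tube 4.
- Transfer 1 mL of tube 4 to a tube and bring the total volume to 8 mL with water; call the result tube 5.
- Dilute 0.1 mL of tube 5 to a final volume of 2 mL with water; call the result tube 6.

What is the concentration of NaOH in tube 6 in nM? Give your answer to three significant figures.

Step 1: 90 μL brought to 13.5 mL → factor 13500/90 = 150
Step 2: 140 μL + 3650 μL = 3790 μL total → factor 3790/140 = 27.071
Step 3: 275 μL + 800 μL = 1075 μL total → factor 1075/275 = 3.9091
Step 4: 1 mL + 2 mL = 3 mL total → factor 3/1 = 3
Step 5: 1 mL brought to 8 mL → factor 8/1 = 8
Step 6: 0.1 mL brought to 2 mL → factor 2/0.1 = 20
Overall dilution factor = 150 × 27.071 × 3.9091 × 3 × 8 × 20 = 7.6194 × 10^6
Final = 2.00 mM / 7.6194 × 10^6 = 2.625 × 10^-7 mM = 0.262 nM

0.262 nM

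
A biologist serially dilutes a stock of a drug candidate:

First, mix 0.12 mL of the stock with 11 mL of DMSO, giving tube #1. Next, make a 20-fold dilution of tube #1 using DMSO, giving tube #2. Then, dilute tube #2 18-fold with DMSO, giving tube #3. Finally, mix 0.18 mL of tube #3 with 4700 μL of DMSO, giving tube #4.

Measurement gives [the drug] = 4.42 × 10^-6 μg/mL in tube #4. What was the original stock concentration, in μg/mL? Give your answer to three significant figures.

4.00 μg/mL

Step 1: 0.12 mL + 11 mL = 11.12 mL total → factor 11.12/0.12 = 92.667
Step 2: 20-fold → factor 20
Step 3: 18-fold → factor 18
Step 4: 0.18 mL + 4700 μL = 4.88 mL total → factor 4.88/0.18 = 27.111
Overall dilution factor = 92.667 × 20 × 18 × 27.111 = 9.0443 × 10^5
Stock = 4.42 × 10^-6 μg/mL × 9.0443 × 10^5 = 4.00 μg/mL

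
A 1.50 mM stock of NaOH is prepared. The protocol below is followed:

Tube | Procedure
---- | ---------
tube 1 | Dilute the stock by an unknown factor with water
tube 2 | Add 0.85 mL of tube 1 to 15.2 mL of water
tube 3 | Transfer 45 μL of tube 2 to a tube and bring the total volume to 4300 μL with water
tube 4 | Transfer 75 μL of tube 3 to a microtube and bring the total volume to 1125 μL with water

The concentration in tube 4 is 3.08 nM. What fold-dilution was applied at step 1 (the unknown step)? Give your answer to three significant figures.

18.0-fold

Step 1: unknown factor x
Step 2: 0.85 mL + 15.2 mL = 16.05 mL total → factor 16.05/0.85 = 18.882
Step 3: 45 μL brought to 4300 μL → factor 4300/45 = 95.556
Step 4: 75 μL brought to 1125 μL → factor 1125/75 = 15
Product of known-step factors = 27065
Overall factor = 1.50 mM / (3.08 nM) = 4.8701 × 10^5
x = 4.8701 × 10^5 / 27065 = 18.0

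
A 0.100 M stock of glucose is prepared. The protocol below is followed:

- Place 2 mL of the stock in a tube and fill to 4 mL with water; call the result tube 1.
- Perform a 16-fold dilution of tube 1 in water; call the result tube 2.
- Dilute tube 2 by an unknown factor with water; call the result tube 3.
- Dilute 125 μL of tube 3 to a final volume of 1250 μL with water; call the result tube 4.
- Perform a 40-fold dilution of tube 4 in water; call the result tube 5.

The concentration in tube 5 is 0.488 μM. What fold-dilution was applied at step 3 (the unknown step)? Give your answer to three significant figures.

16.0-fold

Step 1: 2 mL brought to 4 mL → factor 4/2 = 2
Step 2: 16-fold → factor 16
Step 3: unknown factor x
Step 4: 125 μL brought to 1250 μL → factor 1250/125 = 10
Step 5: 40-fold → factor 40
Product of known-step factors = 12800
Overall factor = 0.100 M / (0.488 μM) = 2.0492 × 10^5
x = 2.0492 × 10^5 / 12800 = 16.0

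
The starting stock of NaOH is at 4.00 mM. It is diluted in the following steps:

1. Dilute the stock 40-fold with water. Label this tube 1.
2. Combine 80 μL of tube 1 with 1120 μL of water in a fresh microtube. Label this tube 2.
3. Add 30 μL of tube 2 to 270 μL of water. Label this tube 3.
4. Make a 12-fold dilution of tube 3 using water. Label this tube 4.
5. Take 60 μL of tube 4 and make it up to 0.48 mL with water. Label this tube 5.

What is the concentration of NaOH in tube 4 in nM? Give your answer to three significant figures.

Step 1: 40-fold → factor 40
Step 2: 80 μL + 1120 μL = 1200 μL total → factor 1200/80 = 15
Step 3: 30 μL + 270 μL = 300 μL total → factor 300/30 = 10
Step 4: 12-fold → factor 12
Dilution factor through tube 4 = 40 × 15 × 10 × 12 = 72000
[tube 4] = 4.00 mM / 72000 = 5.556 × 10^-5 mM = 55.6 nM

55.6 nM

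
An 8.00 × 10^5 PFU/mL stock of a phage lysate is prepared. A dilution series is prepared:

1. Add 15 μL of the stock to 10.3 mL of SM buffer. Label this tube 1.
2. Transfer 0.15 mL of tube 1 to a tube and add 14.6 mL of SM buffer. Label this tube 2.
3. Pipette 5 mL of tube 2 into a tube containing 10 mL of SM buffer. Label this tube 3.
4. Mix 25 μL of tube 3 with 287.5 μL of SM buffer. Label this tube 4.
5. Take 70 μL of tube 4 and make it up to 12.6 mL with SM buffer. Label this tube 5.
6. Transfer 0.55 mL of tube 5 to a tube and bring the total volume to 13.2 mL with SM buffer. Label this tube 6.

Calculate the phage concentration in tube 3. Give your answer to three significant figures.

Step 1: 15 μL + 10.3 mL = 10315 μL total → factor 10315/15 = 687.67
Step 2: 0.15 mL + 14.6 mL = 14.75 mL total → factor 14.75/0.15 = 98.333
Step 3: 5 mL + 10 mL = 15 mL total → factor 15/5 = 3
Dilution factor through tube 3 = 687.67 × 98.333 × 3 = 2.0286 × 10^5
[tube 3] = 8.00 × 10^5 PFU/mL / 2.0286 × 10^5 = 3.94 PFU/mL

3.94 PFU/mL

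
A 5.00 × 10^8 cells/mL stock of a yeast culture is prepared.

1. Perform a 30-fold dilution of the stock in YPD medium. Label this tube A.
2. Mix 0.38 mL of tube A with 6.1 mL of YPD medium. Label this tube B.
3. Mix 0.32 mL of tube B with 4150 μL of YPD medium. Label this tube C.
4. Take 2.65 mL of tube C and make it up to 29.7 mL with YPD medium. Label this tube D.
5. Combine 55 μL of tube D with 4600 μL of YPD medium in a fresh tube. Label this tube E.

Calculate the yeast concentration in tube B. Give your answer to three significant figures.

Step 1: 30-fold → factor 30
Step 2: 0.38 mL + 6.1 mL = 6.48 mL total → factor 6.48/0.38 = 17.053
Dilution factor through tube B = 30 × 17.053 = 511.58
[tube B] = 5.00 × 10^8 cells/mL / 511.58 = 9.77 × 10^5 cells/mL

9.77 × 10^5 cells/mL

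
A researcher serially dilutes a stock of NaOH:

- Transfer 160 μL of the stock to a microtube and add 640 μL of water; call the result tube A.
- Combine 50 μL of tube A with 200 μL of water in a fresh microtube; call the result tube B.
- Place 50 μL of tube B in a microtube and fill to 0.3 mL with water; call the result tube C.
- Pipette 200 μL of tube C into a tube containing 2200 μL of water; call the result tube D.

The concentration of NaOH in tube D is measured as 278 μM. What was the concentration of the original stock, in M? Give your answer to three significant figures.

0.500 M

Step 1: 160 μL + 640 μL = 800 μL total → factor 800/160 = 5
Step 2: 50 μL + 200 μL = 250 μL total → factor 250/50 = 5
Step 3: 50 μL brought to 0.3 mL → factor 300/50 = 6
Step 4: 200 μL + 2200 μL = 2400 μL total → factor 2400/200 = 12
Overall dilution factor = 5 × 5 × 6 × 12 = 1800
Stock = 278 μM × 1800 = 5.004 × 10^5 μM = 0.500 M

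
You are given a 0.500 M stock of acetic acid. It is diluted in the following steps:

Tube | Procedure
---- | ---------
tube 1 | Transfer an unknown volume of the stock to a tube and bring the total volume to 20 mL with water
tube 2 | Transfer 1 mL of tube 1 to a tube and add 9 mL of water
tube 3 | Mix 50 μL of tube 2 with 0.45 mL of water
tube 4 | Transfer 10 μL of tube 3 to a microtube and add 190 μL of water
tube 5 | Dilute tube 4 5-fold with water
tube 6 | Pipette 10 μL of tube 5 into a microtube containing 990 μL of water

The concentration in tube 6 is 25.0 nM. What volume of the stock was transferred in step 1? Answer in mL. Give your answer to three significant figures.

1.00 mL

Step 1: v brought to 20 mL → factor = 20 mL/v
Step 2: 1 mL + 9 mL = 10 mL total → factor 10/1 = 10
Step 3: 50 μL + 0.45 mL = 500 μL total → factor 500/50 = 10
Step 4: 10 μL + 190 μL = 200 μL total → factor 200/10 = 20
Step 5: 5-fold → factor 5
Step 6: 10 μL + 990 μL = 1000 μL total → factor 1000/10 = 100
Product of known-step factors = 1 × 10^6
Overall factor = 0.500 M / (25.0 nM) = 2 × 10^7
Step-1 factor = 2 × 10^7 / 1 × 10^6 = 20
v = 20 mL / 20 = 1.00 mL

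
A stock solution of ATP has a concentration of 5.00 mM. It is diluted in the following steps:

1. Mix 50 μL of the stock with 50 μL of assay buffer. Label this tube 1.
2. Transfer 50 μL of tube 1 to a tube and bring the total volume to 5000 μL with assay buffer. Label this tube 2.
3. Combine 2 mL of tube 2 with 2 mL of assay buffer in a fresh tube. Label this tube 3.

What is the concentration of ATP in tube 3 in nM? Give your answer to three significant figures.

1.25 × 10^4 nM

Step 1: 50 μL + 50 μL = 100 μL total → factor 100/50 = 2
Step 2: 50 μL brought to 5000 μL → factor 5000/50 = 100
Step 3: 2 mL + 2 mL = 4 mL total → factor 4/2 = 2
Overall dilution factor = 2 × 100 × 2 = 400
Final = 5.00 mM / 400 = 0.01250 mM = 1.25 × 10^4 nM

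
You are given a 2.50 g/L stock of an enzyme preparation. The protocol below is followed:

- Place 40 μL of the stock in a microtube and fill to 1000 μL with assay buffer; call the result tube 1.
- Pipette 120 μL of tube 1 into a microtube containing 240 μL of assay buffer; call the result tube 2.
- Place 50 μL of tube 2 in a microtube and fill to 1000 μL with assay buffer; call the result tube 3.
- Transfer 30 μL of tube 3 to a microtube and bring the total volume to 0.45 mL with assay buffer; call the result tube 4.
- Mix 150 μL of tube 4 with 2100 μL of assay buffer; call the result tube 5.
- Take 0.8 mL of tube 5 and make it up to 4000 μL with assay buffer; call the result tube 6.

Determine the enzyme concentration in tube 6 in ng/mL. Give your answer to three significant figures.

Step 1: 40 μL brought to 1000 μL → factor 1000/40 = 25
Step 2: 120 μL + 240 μL = 360 μL total → factor 360/120 = 3
Step 3: 50 μL brought to 1000 μL → factor 1000/50 = 20
Step 4: 30 μL brought to 0.45 mL → factor 450/30 = 15
Step 5: 150 μL + 2100 μL = 2250 μL total → factor 2250/150 = 15
Step 6: 0.8 mL brought to 4000 μL → factor 4/0.8 = 5
Overall dilution factor = 25 × 3 × 20 × 15 × 15 × 5 = 1.6875 × 10^6
Final = 2.50 g/L / 1.6875 × 10^6 = 1.481 × 10^-6 g/L = 1.48 ng/mL

1.48 ng/mL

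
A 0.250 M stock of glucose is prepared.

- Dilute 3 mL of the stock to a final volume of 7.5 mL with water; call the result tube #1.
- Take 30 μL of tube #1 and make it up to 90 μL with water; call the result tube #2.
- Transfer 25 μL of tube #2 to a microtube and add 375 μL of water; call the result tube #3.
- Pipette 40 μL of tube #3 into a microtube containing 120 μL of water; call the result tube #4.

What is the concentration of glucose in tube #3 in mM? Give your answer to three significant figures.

Step 1: 3 mL brought to 7.5 mL → factor 7.5/3 = 2.5
Step 2: 30 μL brought to 90 μL → factor 90/30 = 3
Step 3: 25 μL + 375 μL = 400 μL total → factor 400/25 = 16
Dilution factor through tube #3 = 2.5 × 3 × 16 = 120
[tube #3] = 0.250 M / 120 = 0.002083 M = 2.08 mM

2.08 mM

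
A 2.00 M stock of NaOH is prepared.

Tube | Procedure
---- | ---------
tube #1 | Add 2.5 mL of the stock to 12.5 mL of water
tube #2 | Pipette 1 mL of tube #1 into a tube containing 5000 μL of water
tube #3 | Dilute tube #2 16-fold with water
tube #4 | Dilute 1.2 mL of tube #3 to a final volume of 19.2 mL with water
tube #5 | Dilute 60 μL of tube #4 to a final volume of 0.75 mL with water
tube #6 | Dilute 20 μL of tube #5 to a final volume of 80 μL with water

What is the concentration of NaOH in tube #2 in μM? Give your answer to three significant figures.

5.56 × 10^4 μM

Step 1: 2.5 mL + 12.5 mL = 15 mL total → factor 15/2.5 = 6
Step 2: 1 mL + 5000 μL = 6 mL total → factor 6/1 = 6
Dilution factor through tube #2 = 6 × 6 = 36
[tube #2] = 2.00 M / 36 = 0.05556 M = 5.56 × 10^4 μM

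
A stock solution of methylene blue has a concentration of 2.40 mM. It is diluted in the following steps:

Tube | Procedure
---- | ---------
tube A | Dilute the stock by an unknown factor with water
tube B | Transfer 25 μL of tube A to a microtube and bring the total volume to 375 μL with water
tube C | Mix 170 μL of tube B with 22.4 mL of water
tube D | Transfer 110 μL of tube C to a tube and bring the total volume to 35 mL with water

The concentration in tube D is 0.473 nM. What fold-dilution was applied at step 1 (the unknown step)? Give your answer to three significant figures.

Step 1: unknown factor x
Step 2: 25 μL brought to 375 μL → factor 375/25 = 15
Step 3: 170 μL + 22.4 mL = 22570 μL total → factor 22570/170 = 132.76
Step 4: 110 μL brought to 35 mL → factor 35000/110 = 318.18
Product of known-step factors = 6.3365 × 10^5
Overall factor = 2.40 mM / (0.473 nM) = 5.074 × 10^6
x = 5.074 × 10^6 / 6.3365 × 10^5 = 8.01

8.01-fold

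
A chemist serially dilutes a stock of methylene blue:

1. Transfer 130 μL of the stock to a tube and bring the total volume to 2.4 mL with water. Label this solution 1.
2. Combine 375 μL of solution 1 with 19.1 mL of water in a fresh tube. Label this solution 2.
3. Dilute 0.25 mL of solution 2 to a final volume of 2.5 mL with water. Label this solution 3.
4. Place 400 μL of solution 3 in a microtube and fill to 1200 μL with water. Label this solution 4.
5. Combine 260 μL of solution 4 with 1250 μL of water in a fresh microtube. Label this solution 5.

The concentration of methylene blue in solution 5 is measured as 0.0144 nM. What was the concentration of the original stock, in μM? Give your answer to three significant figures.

Step 1: 130 μL brought to 2.4 mL → factor 2400/130 = 18.462
Step 2: 375 μL + 19.1 mL = 19475 μL total → factor 19475/375 = 51.933
Step 3: 0.25 mL brought to 2.5 mL → factor 2.5/0.25 = 10
Step 4: 400 μL brought to 1200 μL → factor 1200/400 = 3
Step 5: 260 μL + 1250 μL = 1510 μL total → factor 1510/260 = 5.8077
Overall dilution factor = 18.462 × 51.933 × 10 × 3 × 5.8077 = 1.6705 × 10^5
Stock = 0.0144 nM × 1.6705 × 10^5 = 2405 nM = 2.41 μM

2.41 μM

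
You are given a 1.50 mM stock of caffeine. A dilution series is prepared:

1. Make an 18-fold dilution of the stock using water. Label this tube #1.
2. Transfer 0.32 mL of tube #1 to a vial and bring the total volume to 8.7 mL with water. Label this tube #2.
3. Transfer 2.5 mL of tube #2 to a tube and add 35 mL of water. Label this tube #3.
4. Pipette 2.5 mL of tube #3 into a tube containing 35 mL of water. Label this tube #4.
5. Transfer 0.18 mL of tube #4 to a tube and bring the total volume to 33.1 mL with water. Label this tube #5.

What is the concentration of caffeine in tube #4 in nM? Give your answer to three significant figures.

13.6 nM

Step 1: 18-fold → factor 18
Step 2: 0.32 mL brought to 8.7 mL → factor 8.7/0.32 = 27.188
Step 3: 2.5 mL + 35 mL = 37.5 mL total → factor 37.5/2.5 = 15
Step 4: 2.5 mL + 35 mL = 37.5 mL total → factor 37.5/2.5 = 15
Dilution factor through tube #4 = 18 × 27.188 × 15 × 15 = 1.1011 × 10^5
[tube #4] = 1.50 mM / 1.1011 × 10^5 = 1.362 × 10^-5 mM = 13.6 nM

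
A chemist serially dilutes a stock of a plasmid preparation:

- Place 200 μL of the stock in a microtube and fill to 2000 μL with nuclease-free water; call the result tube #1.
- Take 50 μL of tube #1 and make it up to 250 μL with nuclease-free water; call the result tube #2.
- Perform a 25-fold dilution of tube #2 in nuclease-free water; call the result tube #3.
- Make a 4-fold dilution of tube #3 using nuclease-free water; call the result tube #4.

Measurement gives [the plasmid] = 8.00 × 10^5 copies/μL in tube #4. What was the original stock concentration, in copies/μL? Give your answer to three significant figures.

4.00 × 10^9 copies/μL

Step 1: 200 μL brought to 2000 μL → factor 2000/200 = 10
Step 2: 50 μL brought to 250 μL → factor 250/50 = 5
Step 3: 25-fold → factor 25
Step 4: 4-fold → factor 4
Overall dilution factor = 10 × 5 × 25 × 4 = 5000
Stock = 8.00 × 10^5 copies/μL × 5000 = 4.00 × 10^9 copies/μL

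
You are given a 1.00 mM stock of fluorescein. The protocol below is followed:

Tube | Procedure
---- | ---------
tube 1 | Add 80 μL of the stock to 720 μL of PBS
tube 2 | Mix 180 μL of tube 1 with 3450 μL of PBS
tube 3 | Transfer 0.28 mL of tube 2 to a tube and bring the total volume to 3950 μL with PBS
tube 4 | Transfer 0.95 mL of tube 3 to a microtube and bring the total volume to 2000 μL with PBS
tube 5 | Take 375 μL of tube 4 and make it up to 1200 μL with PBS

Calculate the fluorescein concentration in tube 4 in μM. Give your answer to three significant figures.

0.167 μM

Step 1: 80 μL + 720 μL = 800 μL total → factor 800/80 = 10
Step 2: 180 μL + 3450 μL = 3630 μL total → factor 3630/180 = 20.167
Step 3: 0.28 mL brought to 3950 μL → factor 3.95/0.28 = 14.107
Step 4: 0.95 mL brought to 2000 μL → factor 2/0.95 = 2.1053
Dilution factor through tube 4 = 10 × 20.167 × 14.107 × 2.1053 = 5989.3
[tube 4] = 1.00 mM / 5989.3 = 0.0001670 mM = 0.167 μM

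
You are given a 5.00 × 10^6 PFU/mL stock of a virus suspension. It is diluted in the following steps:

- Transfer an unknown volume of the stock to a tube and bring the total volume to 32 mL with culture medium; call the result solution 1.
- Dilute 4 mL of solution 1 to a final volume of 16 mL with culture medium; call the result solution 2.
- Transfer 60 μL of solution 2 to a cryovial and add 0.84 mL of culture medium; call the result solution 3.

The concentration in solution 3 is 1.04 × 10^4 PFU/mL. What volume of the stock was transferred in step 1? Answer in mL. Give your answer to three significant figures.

3.99 mL

Step 1: v brought to 32 mL → factor = 32 mL/v
Step 2: 4 mL brought to 16 mL → factor 16/4 = 4
Step 3: 60 μL + 0.84 mL = 900 μL total → factor 900/60 = 15
Product of known-step factors = 60
Overall factor = 5.00 × 10^6 PFU/mL / (1.04 × 10^4 PFU/mL) = 480.77
Step-1 factor = 480.77 / 60 = 8.0128
v = 32 mL / 8.0128 = 3.99 mL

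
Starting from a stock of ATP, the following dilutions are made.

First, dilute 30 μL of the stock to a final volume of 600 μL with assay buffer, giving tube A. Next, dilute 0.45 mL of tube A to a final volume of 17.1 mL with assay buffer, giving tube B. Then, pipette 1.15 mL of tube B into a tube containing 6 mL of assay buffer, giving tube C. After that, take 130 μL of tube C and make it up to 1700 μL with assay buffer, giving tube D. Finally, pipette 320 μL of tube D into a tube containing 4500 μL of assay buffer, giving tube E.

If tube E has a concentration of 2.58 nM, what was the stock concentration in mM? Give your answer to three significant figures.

Step 1: 30 μL brought to 600 μL → factor 600/30 = 20
Step 2: 0.45 mL brought to 17.1 mL → factor 17.1/0.45 = 38
Step 3: 1.15 mL + 6 mL = 7.15 mL total → factor 7.15/1.15 = 6.2174
Step 4: 130 μL brought to 1700 μL → factor 1700/130 = 13.077
Step 5: 320 μL + 4500 μL = 4820 μL total → factor 4820/320 = 15.062
Overall dilution factor = 20 × 38 × 6.2174 × 13.077 × 15.062 = 9.3073 × 10^5
Stock = 2.58 nM × 9.3073 × 10^5 = 2.401 × 10^6 nM = 2.40 mM

2.40 mM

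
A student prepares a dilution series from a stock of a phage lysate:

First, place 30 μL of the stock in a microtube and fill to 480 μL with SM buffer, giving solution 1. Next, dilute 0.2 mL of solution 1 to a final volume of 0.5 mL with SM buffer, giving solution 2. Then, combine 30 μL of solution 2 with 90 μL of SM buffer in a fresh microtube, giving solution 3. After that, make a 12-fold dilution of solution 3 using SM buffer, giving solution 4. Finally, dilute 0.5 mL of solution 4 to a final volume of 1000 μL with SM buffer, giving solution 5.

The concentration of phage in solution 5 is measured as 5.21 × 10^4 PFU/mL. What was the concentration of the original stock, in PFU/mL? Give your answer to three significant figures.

Step 1: 30 μL brought to 480 μL → factor 480/30 = 16
Step 2: 0.2 mL brought to 0.5 mL → factor 0.5/0.2 = 2.5
Step 3: 30 μL + 90 μL = 120 μL total → factor 120/30 = 4
Step 4: 12-fold → factor 12
Step 5: 0.5 mL brought to 1000 μL → factor 1/0.5 = 2
Overall dilution factor = 16 × 2.5 × 4 × 12 × 2 = 3840
Stock = 5.21 × 10^4 PFU/mL × 3840 = 2.00 × 10^8 PFU/mL

2.00 × 10^8 PFU/mL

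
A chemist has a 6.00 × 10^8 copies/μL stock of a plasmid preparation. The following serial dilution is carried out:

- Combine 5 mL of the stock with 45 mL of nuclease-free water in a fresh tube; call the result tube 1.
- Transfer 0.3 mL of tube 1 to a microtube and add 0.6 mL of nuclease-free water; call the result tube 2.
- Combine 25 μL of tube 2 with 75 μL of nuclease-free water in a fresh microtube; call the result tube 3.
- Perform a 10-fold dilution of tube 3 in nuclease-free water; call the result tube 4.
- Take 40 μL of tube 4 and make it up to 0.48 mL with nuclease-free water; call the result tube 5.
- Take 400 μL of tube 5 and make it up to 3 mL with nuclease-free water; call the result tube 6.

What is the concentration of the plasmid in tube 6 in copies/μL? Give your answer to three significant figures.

5.56 × 10^3 copies/μL

Step 1: 5 mL + 45 mL = 50 mL total → factor 50/5 = 10
Step 2: 0.3 mL + 0.6 mL = 0.9 mL total → factor 0.9/0.3 = 3
Step 3: 25 μL + 75 μL = 100 μL total → factor 100/25 = 4
Step 4: 10-fold → factor 10
Step 5: 40 μL brought to 0.48 mL → factor 480/40 = 12
Step 6: 400 μL brought to 3 mL → factor 3000/400 = 7.5
Overall dilution factor = 10 × 3 × 4 × 10 × 12 × 7.5 = 1.08 × 10^5
Final = 6.00 × 10^8 copies/μL / 1.08 × 10^5 = 5.56 × 10^3 copies/μL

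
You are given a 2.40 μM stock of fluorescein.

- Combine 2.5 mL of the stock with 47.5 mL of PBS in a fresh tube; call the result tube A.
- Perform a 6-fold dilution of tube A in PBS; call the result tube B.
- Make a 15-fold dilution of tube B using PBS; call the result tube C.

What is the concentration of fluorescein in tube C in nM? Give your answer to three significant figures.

1.33 nM

Step 1: 2.5 mL + 47.5 mL = 50 mL total → factor 50/2.5 = 20
Step 2: 6-fold → factor 6
Step 3: 15-fold → factor 15
Overall dilution factor = 20 × 6 × 15 = 1800
Final = 2.40 μM / 1800 = 0.001333 μM = 1.33 nM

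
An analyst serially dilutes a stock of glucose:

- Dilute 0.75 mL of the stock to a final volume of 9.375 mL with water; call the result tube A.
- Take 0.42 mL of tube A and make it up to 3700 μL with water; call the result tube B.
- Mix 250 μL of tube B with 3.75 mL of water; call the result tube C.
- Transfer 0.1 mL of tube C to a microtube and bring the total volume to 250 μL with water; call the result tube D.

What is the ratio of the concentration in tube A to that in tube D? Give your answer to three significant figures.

352

Step 1: 0.75 mL brought to 9.375 mL → factor 9.375/0.75 = 12.5
Step 2: 0.42 mL brought to 3700 μL → factor 3.7/0.42 = 8.8095
Step 3: 250 μL + 3.75 mL = 4000 μL total → factor 4000/250 = 16
Step 4: 0.1 mL brought to 250 μL → factor 0.25/0.1 = 2.5
Dilution factor to tube A = 12.5; to tube D = 4404.8
[tube A]/[tube D] = (factor to tube D)/(factor to tube A) = 4404.8/12.5 = 352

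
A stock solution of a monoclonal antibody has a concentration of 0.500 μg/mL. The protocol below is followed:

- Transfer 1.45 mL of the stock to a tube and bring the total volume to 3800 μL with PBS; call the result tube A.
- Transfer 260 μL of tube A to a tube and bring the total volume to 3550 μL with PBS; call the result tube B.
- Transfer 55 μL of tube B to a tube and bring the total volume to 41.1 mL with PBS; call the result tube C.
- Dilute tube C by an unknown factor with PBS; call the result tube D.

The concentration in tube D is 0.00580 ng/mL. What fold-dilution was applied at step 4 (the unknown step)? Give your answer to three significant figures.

Step 1: 1.45 mL brought to 3800 μL → factor 3.8/1.45 = 2.6207
Step 2: 260 μL brought to 3550 μL → factor 3550/260 = 13.654
Step 3: 55 μL brought to 41.1 mL → factor 41100/55 = 747.27
Step 4: unknown factor x
Product of known-step factors = 26739
Overall factor = 0.500 μg/mL / (0.00580 ng/mL) = 86207
x = 86207 / 26739 = 3.22

3.22-fold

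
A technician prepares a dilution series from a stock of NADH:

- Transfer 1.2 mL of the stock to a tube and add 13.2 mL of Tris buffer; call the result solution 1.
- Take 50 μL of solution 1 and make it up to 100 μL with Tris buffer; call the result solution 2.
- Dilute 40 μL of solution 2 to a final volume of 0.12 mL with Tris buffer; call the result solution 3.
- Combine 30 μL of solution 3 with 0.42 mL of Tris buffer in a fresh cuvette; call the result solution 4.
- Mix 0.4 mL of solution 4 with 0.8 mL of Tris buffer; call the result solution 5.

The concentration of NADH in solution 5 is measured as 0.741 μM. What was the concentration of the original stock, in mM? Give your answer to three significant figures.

2.40 mM

Step 1: 1.2 mL + 13.2 mL = 14.4 mL total → factor 14.4/1.2 = 12
Step 2: 50 μL brought to 100 μL → factor 100/50 = 2
Step 3: 40 μL brought to 0.12 mL → factor 120/40 = 3
Step 4: 30 μL + 0.42 mL = 450 μL total → factor 450/30 = 15
Step 5: 0.4 mL + 0.8 mL = 1.2 mL total → factor 1.2/0.4 = 3
Overall dilution factor = 12 × 2 × 3 × 15 × 3 = 3240
Stock = 0.741 μM × 3240 = 2401 μM = 2.40 mM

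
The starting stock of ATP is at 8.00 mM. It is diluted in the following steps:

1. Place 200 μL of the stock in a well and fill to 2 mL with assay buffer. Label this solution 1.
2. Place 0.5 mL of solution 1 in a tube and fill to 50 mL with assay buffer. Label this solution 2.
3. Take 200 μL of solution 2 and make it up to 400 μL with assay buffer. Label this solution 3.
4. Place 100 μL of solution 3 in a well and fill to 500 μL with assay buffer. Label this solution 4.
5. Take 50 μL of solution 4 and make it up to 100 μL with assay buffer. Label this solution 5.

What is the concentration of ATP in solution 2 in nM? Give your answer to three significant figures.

Step 1: 200 μL brought to 2 mL → factor 2000/200 = 10
Step 2: 0.5 mL brought to 50 mL → factor 50/0.5 = 100
Dilution factor through solution 2 = 10 × 100 = 1000
[solution 2] = 8.00 mM / 1000 = 0.008000 mM = 8.00 × 10^3 nM

8.00 × 10^3 nM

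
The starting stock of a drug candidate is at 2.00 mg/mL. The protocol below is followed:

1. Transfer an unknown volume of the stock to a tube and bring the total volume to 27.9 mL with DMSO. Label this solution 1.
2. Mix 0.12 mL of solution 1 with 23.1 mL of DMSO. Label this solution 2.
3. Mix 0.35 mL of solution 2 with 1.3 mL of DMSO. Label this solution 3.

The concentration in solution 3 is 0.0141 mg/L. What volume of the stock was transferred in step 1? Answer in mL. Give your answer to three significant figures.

Step 1: v brought to 27.9 mL → factor = 27.9 mL/v
Step 2: 0.12 mL + 23.1 mL = 23.22 mL total → factor 23.22/0.12 = 193.5
Step 3: 0.35 mL + 1.3 mL = 1.65 mL total → factor 1.65/0.35 = 4.7143
Product of known-step factors = 912.21
Overall factor = 2.00 mg/mL / (0.0141 mg/L) = 1.4184 × 10^5
Step-1 factor = 1.4184 × 10^5 / 912.21 = 155.49
v = 27.9 mL / 155.49 = 0.179 mL

0.179 mL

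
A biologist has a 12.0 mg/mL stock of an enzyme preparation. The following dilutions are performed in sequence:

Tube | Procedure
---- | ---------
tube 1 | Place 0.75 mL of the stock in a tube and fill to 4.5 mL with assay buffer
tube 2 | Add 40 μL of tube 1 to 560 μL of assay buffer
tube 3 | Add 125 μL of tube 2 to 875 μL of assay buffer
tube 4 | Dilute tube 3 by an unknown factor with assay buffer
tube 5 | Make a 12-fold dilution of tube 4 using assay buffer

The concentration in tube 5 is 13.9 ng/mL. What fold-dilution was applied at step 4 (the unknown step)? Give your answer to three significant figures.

99.9-fold

Step 1: 0.75 mL brought to 4.5 mL → factor 4.5/0.75 = 6
Step 2: 40 μL + 560 μL = 600 μL total → factor 600/40 = 15
Step 3: 125 μL + 875 μL = 1000 μL total → factor 1000/125 = 8
Step 4: unknown factor x
Step 5: 12-fold → factor 12
Product of known-step factors = 8640
Overall factor = 12.0 mg/mL / (13.9 ng/mL) = 8.6331 × 10^5
x = 8.6331 × 10^5 / 8640 = 99.9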